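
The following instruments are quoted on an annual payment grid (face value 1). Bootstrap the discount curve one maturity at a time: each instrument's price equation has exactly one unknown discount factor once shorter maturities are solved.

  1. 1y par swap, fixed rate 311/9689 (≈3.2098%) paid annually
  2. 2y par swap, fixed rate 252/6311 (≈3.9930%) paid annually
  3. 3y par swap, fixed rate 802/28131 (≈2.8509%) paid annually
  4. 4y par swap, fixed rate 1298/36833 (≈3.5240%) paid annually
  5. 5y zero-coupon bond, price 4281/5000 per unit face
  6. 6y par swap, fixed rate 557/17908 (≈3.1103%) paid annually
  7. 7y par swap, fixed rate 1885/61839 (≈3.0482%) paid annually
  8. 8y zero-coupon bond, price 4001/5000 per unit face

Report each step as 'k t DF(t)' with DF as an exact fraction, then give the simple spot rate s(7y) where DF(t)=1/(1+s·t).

step 1 [1y] swap r/1=311/9689: DF=(1 − 311/9689·(0))/(1+311/9689) = 9689/10000 ≈ 0.968900
step 2 [2y] swap r/1=252/6311: DF=(1 − 252/6311·(0.968900))/(1+252/6311) = 2311/2500 ≈ 0.924400
step 3 [3y] swap r/1=802/28131: DF=(1 − 802/28131·(0.968900+0.924400))/(1+802/28131) = 4599/5000 ≈ 0.919800
step 4 [4y] swap r/1=1298/36833: DF=(1 − 1298/36833·(0.968900+0.924400+0.919800))/(1+1298/36833) = 4351/5000 ≈ 0.870200
step 5 [5y] zero: DF = P = 4281/5000 ≈ 0.856200
step 6 [6y] swap r/1=557/17908: DF=(1 − 557/17908·(0.968900+0.924400+0.919800+0.870200+0.856200))/(1+557/17908) = 8329/10000 ≈ 0.832900
step 7 [7y] swap r/1=1885/61839: DF=(1 − 1885/61839·(0.968900+0.924400+0.919800+0.870200+0.856200+0.832900))/(1+1885/61839) = 1623/2000 ≈ 0.811500
step 8 [8y] zero: DF = P = 4001/5000 ≈ 0.800200

1 1 9689/10000
2 2 2311/2500
3 3 4599/5000
4 4 4351/5000
5 5 4281/5000
6 6 8329/10000
7 7 1623/2000
8 8 4001/5000
s(7y) = (1/(1623/2000) − 1)/(7) = 377/11361 ≈ 3.3184%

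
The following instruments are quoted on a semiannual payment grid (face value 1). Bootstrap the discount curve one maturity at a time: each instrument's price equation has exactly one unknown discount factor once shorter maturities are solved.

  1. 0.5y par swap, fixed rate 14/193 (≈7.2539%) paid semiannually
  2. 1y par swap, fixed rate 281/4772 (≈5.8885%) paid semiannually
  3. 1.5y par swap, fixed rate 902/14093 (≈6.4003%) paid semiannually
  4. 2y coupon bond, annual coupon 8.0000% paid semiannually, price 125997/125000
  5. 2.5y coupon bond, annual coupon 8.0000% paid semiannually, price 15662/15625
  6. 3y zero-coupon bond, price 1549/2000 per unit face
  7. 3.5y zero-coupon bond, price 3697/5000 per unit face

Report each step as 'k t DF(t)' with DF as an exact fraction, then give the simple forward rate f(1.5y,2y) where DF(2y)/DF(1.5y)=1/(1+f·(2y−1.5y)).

1 1/2 193/200
2 1 4719/5000
3 3/2 4549/5000
4 2 538/625
5 5/2 8223/10000
6 3 1549/2000
7 7/2 3697/5000
f(1.5y,2y) = ((4549/5000)/(538/625) − 1)/(1/2) = 245/2152 ≈ 11.3848%

step 1 [0.5y] swap r/2=7/193: DF=(1 − 7/193·(0))/(1+7/193) = 193/200 ≈ 0.965000
step 2 [1y] swap r/2=281/9544: DF=(1 − 281/9544·(0.965000))/(1+281/9544) = 4719/5000 ≈ 0.943800
step 3 [1.5y] swap r/2=451/14093: DF=(1 − 451/14093·(0.965000+0.943800))/(1+451/14093) = 4549/5000 ≈ 0.909800
step 4 [2y] bond c/2=1/25: DF=(125997/125000 − 1/25·(0.965000+0.943800+0.909800))/(1+1/25) = 538/625 ≈ 0.860800
step 5 [2.5y] bond c/2=1/25: DF=(15662/15625 − 1/25·(0.965000+0.943800+0.909800+0.860800))/(1+1/25) = 8223/10000 ≈ 0.822300
step 6 [3y] zero: DF = P = 1549/2000 ≈ 0.774500
step 7 [3.5y] zero: DF = P = 3697/5000 ≈ 0.739400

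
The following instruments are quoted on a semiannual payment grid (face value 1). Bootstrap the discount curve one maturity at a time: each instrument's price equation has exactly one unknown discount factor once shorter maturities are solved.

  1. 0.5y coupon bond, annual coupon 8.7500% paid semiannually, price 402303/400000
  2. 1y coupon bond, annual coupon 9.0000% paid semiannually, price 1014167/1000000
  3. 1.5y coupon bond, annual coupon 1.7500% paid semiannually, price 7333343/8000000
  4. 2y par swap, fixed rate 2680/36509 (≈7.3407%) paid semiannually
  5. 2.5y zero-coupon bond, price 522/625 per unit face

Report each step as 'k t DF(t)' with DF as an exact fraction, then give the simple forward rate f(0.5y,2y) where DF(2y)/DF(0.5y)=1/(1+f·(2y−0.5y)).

1 1/2 2409/2500
2 1 929/1000
3 3/2 8923/10000
4 2 433/500
5 5/2 522/625
f(0.5y,2y) = ((2409/2500)/(433/500) − 1)/(3/2) = 488/6495 ≈ 7.5135%

step 1 [0.5y] bond c/2=7/160: DF=(402303/400000 − 7/160·(0))/(1+7/160) = 2409/2500 ≈ 0.963600
step 2 [1y] bond c/2=9/200: DF=(1014167/1000000 − 9/200·(0.963600))/(1+9/200) = 929/1000 ≈ 0.929000
step 3 [1.5y] bond c/2=7/800: DF=(7333343/8000000 − 7/800·(0.963600+0.929000))/(1+7/800) = 8923/10000 ≈ 0.892300
step 4 [2y] swap r/2=1340/36509: DF=(1 − 1340/36509·(0.963600+0.929000+0.892300))/(1+1340/36509) = 433/500 ≈ 0.866000
step 5 [2.5y] zero: DF = P = 522/625 ≈ 0.835200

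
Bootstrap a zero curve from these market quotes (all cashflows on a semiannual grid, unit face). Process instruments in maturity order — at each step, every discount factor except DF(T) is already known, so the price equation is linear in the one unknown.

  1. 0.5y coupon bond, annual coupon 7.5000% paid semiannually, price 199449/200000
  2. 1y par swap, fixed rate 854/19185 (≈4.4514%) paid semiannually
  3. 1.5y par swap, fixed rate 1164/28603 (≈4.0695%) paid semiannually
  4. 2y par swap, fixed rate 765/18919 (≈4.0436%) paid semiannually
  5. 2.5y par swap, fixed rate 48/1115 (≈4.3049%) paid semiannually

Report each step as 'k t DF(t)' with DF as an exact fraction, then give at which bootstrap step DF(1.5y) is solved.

1 1/2 2403/2500
2 1 9573/10000
3 3/2 4709/5000
4 2 1847/2000
5 5/2 562/625
DF(1.5y) is solved at step 3

step 1 [0.5y] bond c/2=3/80: DF=(199449/200000 − 3/80·(0))/(1+3/80) = 2403/2500 ≈ 0.961200
step 2 [1y] swap r/2=427/19185: DF=(1 − 427/19185·(0.961200))/(1+427/19185) = 9573/10000 ≈ 0.957300
step 3 [1.5y] swap r/2=582/28603: DF=(1 − 582/28603·(0.961200+0.957300))/(1+582/28603) = 4709/5000 ≈ 0.941800
step 4 [2y] swap r/2=765/37838: DF=(1 − 765/37838·(0.961200+0.957300+0.941800))/(1+765/37838) = 1847/2000 ≈ 0.923500
step 5 [2.5y] swap r/2=24/1115: DF=(1 − 24/1115·(0.961200+0.957300+0.941800+0.923500))/(1+24/1115) = 562/625 ≈ 0.899200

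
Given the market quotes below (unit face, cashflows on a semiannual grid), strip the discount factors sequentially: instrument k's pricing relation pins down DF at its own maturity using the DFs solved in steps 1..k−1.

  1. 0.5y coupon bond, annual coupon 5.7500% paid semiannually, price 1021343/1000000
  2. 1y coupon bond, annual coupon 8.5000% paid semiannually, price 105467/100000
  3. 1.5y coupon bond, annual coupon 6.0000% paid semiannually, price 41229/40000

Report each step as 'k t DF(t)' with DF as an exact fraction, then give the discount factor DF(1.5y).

step 1 [0.5y] bond c/2=23/800: DF=(1021343/1000000 − 23/800·(0))/(1+23/800) = 1241/1250 ≈ 0.992800
step 2 [1y] bond c/2=17/400: DF=(105467/100000 − 17/400·(0.992800))/(1+17/400) = 607/625 ≈ 0.971200
step 3 [1.5y] bond c/2=3/100: DF=(41229/40000 − 3/100·(0.992800+0.971200))/(1+3/100) = 1887/2000 ≈ 0.943500

1 1/2 1241/1250
2 1 607/625
3 3/2 1887/2000
DF(1.5y) = 1887/2000 ≈ 0.943500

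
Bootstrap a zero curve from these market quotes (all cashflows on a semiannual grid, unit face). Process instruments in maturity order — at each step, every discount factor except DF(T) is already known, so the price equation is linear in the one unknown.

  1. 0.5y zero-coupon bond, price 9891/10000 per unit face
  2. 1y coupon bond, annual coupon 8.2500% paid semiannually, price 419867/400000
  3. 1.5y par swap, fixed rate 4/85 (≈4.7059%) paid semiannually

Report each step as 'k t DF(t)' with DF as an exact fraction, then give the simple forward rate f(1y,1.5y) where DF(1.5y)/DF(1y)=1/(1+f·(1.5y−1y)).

1 1/2 9891/10000
2 1 9689/10000
3 3/2 233/250
f(1y,1.5y) = ((9689/10000)/(233/250) − 1)/(1/2) = 369/4660 ≈ 7.9185%

step 1 [0.5y] zero: DF = P = 9891/10000 ≈ 0.989100
step 2 [1y] bond c/2=33/800: DF=(419867/400000 − 33/800·(0.989100))/(1+33/800) = 9689/10000 ≈ 0.968900
step 3 [1.5y] swap r/2=2/85: DF=(1 − 2/85·(0.989100+0.968900))/(1+2/85) = 233/250 ≈ 0.932000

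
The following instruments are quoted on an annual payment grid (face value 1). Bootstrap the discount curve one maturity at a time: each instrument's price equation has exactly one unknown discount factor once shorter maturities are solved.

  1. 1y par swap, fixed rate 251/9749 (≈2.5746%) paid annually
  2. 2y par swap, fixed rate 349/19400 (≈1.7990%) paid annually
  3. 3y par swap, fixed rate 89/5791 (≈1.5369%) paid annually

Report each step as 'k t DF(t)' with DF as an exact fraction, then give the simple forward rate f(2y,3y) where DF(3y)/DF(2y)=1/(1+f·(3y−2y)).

step 1 [1y] swap r/1=251/9749: DF=(1 − 251/9749·(0))/(1+251/9749) = 9749/10000 ≈ 0.974900
step 2 [2y] swap r/1=349/19400: DF=(1 − 349/19400·(0.974900))/(1+349/19400) = 9651/10000 ≈ 0.965100
step 3 [3y] swap r/1=89/5791: DF=(1 − 89/5791·(0.974900+0.965100))/(1+89/5791) = 1911/2000 ≈ 0.955500

1 1 9749/10000
2 2 9651/10000
3 3 1911/2000
f(2y,3y) = ((9651/10000)/(1911/2000) − 1)/(1) = 32/3185 ≈ 1.0047%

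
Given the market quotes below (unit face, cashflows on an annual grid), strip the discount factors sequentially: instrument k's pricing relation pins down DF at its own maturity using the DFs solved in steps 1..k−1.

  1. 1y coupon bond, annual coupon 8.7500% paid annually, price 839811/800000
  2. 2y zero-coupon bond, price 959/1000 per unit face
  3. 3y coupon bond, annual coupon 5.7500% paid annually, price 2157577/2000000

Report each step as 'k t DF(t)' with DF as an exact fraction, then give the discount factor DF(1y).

step 1 [1y] bond c/1=7/80: DF=(839811/800000 − 7/80·(0))/(1+7/80) = 9653/10000 ≈ 0.965300
step 2 [2y] zero: DF = P = 959/1000 ≈ 0.959000
step 3 [3y] bond c/1=23/400: DF=(2157577/2000000 − 23/400·(0.965300+0.959000))/(1+23/400) = 1831/2000 ≈ 0.915500

1 1 9653/10000
2 2 959/1000
3 3 1831/2000
DF(1y) = 9653/10000 ≈ 0.965300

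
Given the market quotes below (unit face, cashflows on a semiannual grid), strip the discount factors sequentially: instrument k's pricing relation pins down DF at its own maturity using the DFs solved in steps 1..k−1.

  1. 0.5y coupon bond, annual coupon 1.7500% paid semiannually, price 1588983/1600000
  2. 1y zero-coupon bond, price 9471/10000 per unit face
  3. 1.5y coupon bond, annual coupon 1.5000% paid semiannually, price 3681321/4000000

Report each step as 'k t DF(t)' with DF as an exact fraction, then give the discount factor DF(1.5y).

step 1 [0.5y] bond c/2=7/800: DF=(1588983/1600000 − 7/800·(0))/(1+7/800) = 1969/2000 ≈ 0.984500
step 2 [1y] zero: DF = P = 9471/10000 ≈ 0.947100
step 3 [1.5y] bond c/2=3/400: DF=(3681321/4000000 − 3/400·(0.984500+0.947100))/(1+3/400) = 8991/10000 ≈ 0.899100

1 1/2 1969/2000
2 1 9471/10000
3 3/2 8991/10000
DF(1.5y) = 8991/10000 ≈ 0.899100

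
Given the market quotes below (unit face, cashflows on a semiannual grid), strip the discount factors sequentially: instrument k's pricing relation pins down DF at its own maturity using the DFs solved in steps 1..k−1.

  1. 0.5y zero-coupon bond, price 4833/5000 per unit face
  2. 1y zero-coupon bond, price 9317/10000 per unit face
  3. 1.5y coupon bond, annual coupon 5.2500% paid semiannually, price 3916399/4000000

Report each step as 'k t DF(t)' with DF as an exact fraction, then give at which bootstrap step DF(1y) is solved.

1 1/2 4833/5000
2 1 9317/10000
3 3/2 1811/2000
DF(1y) is solved at step 2

step 1 [0.5y] zero: DF = P = 4833/5000 ≈ 0.966600
step 2 [1y] zero: DF = P = 9317/10000 ≈ 0.931700
step 3 [1.5y] bond c/2=21/800: DF=(3916399/4000000 − 21/800·(0.966600+0.931700))/(1+21/800) = 1811/2000 ≈ 0.905500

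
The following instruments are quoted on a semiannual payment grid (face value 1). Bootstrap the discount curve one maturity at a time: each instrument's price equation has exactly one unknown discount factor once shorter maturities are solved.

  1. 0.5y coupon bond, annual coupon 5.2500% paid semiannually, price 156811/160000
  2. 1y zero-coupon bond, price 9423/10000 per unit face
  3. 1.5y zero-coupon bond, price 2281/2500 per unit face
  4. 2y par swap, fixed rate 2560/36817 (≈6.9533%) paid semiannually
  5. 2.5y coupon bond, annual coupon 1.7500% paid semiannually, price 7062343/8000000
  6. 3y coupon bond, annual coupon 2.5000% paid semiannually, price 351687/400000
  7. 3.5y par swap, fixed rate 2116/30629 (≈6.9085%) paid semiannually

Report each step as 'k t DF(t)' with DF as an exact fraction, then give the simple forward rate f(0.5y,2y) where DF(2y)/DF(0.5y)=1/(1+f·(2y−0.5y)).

step 1 [0.5y] bond c/2=21/800: DF=(156811/160000 − 21/800·(0))/(1+21/800) = 191/200 ≈ 0.955000
step 2 [1y] zero: DF = P = 9423/10000 ≈ 0.942300
step 3 [1.5y] zero: DF = P = 2281/2500 ≈ 0.912400
step 4 [2y] swap r/2=1280/36817: DF=(1 − 1280/36817·(0.955000+0.942300+0.912400))/(1+1280/36817) = 109/125 ≈ 0.872000
step 5 [2.5y] bond c/2=7/800: DF=(7062343/8000000 − 7/800·(0.955000+0.942300+0.912400+0.872000))/(1+7/800) = 527/625 ≈ 0.843200
step 6 [3y] bond c/2=1/80: DF=(351687/400000 − 1/80·(0.955000+0.942300+0.912400+0.872000+0.843200))/(1+1/80) = 13/16 ≈ 0.812500
step 7 [3.5y] swap r/2=1058/30629: DF=(1 − 1058/30629·(0.955000+0.942300+0.912400+0.872000+0.843200+0.812500))/(1+1058/30629) = 1971/2500 ≈ 0.788400

1 1/2 191/200
2 1 9423/10000
3 3/2 2281/2500
4 2 109/125
5 5/2 527/625
6 3 13/16
7 7/2 1971/2500
f(0.5y,2y) = ((191/200)/(109/125) − 1)/(3/2) = 83/1308 ≈ 6.3456%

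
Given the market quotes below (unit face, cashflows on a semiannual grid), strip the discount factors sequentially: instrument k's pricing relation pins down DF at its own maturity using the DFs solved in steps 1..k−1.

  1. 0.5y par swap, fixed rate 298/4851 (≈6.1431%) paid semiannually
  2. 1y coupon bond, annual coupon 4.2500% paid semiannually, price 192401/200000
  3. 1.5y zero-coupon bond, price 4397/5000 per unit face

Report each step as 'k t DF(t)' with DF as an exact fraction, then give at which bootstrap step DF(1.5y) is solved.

1 1/2 4851/5000
2 1 4609/5000
3 3/2 4397/5000
DF(1.5y) is solved at step 3

step 1 [0.5y] swap r/2=149/4851: DF=(1 − 149/4851·(0))/(1+149/4851) = 4851/5000 ≈ 0.970200
step 2 [1y] bond c/2=17/800: DF=(192401/200000 − 17/800·(0.970200))/(1+17/800) = 4609/5000 ≈ 0.921800
step 3 [1.5y] zero: DF = P = 4397/5000 ≈ 0.879400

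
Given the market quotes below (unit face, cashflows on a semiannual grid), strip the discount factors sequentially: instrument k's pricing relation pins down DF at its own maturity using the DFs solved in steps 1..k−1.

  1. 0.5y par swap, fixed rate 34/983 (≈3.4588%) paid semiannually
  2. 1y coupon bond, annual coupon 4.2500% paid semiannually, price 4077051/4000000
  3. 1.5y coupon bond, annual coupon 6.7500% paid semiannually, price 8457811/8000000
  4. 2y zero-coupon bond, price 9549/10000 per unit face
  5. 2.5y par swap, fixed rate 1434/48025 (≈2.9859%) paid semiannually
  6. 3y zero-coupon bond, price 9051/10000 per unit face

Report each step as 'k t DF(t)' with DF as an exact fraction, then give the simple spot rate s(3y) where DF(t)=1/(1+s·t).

step 1 [0.5y] swap r/2=17/983: DF=(1 − 17/983·(0))/(1+17/983) = 983/1000 ≈ 0.983000
step 2 [1y] bond c/2=17/800: DF=(4077051/4000000 − 17/800·(0.983000))/(1+17/800) = 611/625 ≈ 0.977600
step 3 [1.5y] bond c/2=27/800: DF=(8457811/8000000 − 27/800·(0.983000+0.977600))/(1+27/800) = 9587/10000 ≈ 0.958700
step 4 [2y] zero: DF = P = 9549/10000 ≈ 0.954900
step 5 [2.5y] swap r/2=717/48025: DF=(1 − 717/48025·(0.983000+0.977600+0.958700+0.954900))/(1+717/48025) = 9283/10000 ≈ 0.928300
step 6 [3y] zero: DF = P = 9051/10000 ≈ 0.905100

1 1/2 983/1000
2 1 611/625
3 3/2 9587/10000
4 2 9549/10000
5 5/2 9283/10000
6 3 9051/10000
s(3y) = (1/(9051/10000) − 1)/(3) = 949/27153 ≈ 3.4950%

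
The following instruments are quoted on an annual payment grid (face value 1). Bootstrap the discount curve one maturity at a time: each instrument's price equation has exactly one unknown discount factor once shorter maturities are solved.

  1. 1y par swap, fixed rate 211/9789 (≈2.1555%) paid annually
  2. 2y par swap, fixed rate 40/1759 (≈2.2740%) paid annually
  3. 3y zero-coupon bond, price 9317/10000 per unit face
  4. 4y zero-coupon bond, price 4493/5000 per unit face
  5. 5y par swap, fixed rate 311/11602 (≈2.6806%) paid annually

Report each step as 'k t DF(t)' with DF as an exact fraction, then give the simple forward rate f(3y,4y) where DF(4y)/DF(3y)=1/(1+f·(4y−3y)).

step 1 [1y] swap r/1=211/9789: DF=(1 − 211/9789·(0))/(1+211/9789) = 9789/10000 ≈ 0.978900
step 2 [2y] swap r/1=40/1759: DF=(1 − 40/1759·(0.978900))/(1+40/1759) = 239/250 ≈ 0.956000
step 3 [3y] zero: DF = P = 9317/10000 ≈ 0.931700
step 4 [4y] zero: DF = P = 4493/5000 ≈ 0.898600
step 5 [5y] swap r/1=311/11602: DF=(1 − 311/11602·(0.978900+0.956000+0.931700+0.898600))/(1+311/11602) = 2189/2500 ≈ 0.875600

1 1 9789/10000
2 2 239/250
3 3 9317/10000
4 4 4493/5000
5 5 2189/2500
f(3y,4y) = ((9317/10000)/(4493/5000) − 1)/(1) = 331/8986 ≈ 3.6835%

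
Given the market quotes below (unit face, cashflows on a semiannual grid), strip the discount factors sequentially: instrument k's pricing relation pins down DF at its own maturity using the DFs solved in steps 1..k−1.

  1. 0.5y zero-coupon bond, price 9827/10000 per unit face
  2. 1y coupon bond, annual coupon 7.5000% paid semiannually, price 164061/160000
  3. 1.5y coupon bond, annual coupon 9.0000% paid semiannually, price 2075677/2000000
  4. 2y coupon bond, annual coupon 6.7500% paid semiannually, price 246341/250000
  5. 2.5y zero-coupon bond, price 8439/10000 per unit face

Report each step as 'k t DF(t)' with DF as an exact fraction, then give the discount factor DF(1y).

step 1 [0.5y] zero: DF = P = 9827/10000 ≈ 0.982700
step 2 [1y] bond c/2=3/80: DF=(164061/160000 − 3/80·(0.982700))/(1+3/80) = 1191/1250 ≈ 0.952800
step 3 [1.5y] bond c/2=9/200: DF=(2075677/2000000 − 9/200·(0.982700+0.952800))/(1+9/200) = 4549/5000 ≈ 0.909800
step 4 [2y] bond c/2=27/800: DF=(246341/250000 − 27/800·(0.982700+0.952800+0.909800))/(1+27/800) = 8603/10000 ≈ 0.860300
step 5 [2.5y] zero: DF = P = 8439/10000 ≈ 0.843900

1 1/2 9827/10000
2 1 1191/1250
3 3/2 4549/5000
4 2 8603/10000
5 5/2 8439/10000
DF(1y) = 1191/1250 ≈ 0.952800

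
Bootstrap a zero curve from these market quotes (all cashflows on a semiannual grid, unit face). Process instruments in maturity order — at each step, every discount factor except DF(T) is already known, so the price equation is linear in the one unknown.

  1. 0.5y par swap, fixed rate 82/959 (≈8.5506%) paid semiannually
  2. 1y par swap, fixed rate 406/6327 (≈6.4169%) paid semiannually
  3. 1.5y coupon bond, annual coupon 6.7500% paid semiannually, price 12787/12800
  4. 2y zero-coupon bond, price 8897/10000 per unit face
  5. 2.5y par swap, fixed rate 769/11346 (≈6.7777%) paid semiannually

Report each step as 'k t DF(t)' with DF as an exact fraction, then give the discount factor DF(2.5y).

1 1/2 959/1000
2 1 9391/10000
3 3/2 2261/2500
4 2 8897/10000
5 5/2 4231/5000
DF(2.5y) = 4231/5000 ≈ 0.846200

step 1 [0.5y] swap r/2=41/959: DF=(1 − 41/959·(0))/(1+41/959) = 959/1000 ≈ 0.959000
step 2 [1y] swap r/2=203/6327: DF=(1 − 203/6327·(0.959000))/(1+203/6327) = 9391/10000 ≈ 0.939100
step 3 [1.5y] bond c/2=27/800: DF=(12787/12800 − 27/800·(0.959000+0.939100))/(1+27/800) = 2261/2500 ≈ 0.904400
step 4 [2y] zero: DF = P = 8897/10000 ≈ 0.889700
step 5 [2.5y] swap r/2=769/22692: DF=(1 − 769/22692·(0.959000+0.939100+0.904400+0.889700))/(1+769/22692) = 4231/5000 ≈ 0.846200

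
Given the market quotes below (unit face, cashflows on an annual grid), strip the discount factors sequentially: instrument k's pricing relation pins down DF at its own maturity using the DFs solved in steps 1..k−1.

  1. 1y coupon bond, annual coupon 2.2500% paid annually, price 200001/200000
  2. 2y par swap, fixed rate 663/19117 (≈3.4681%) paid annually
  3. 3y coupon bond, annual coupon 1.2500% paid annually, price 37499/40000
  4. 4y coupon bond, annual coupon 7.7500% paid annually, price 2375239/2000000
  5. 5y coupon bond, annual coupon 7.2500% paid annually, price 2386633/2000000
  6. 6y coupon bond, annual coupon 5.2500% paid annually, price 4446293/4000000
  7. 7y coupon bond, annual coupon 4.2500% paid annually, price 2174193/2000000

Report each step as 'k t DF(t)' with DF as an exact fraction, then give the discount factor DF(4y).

step 1 [1y] bond c/1=9/400: DF=(200001/200000 − 9/400·(0))/(1+9/400) = 489/500 ≈ 0.978000
step 2 [2y] swap r/1=663/19117: DF=(1 − 663/19117·(0.978000))/(1+663/19117) = 9337/10000 ≈ 0.933700
step 3 [3y] bond c/1=1/80: DF=(37499/40000 − 1/80·(0.978000+0.933700))/(1+1/80) = 9023/10000 ≈ 0.902300
step 4 [4y] bond c/1=31/400: DF=(2375239/2000000 − 31/400·(0.978000+0.933700+0.902300))/(1+31/400) = 4499/5000 ≈ 0.899800
step 5 [5y] bond c/1=29/400: DF=(2386633/2000000 − 29/400·(0.978000+0.933700+0.902300+0.899800))/(1+29/400) = 1077/1250 ≈ 0.861600
step 6 [6y] bond c/1=21/400: DF=(4446293/4000000 − 21/400·(0.978000+0.933700+0.902300+0.899800+0.861600))/(1+21/400) = 8279/10000 ≈ 0.827900
step 7 [7y] bond c/1=17/400: DF=(2174193/2000000 − 17/400·(0.978000+0.933700+0.902300+0.899800+0.861600+0.827900))/(1+17/400) = 329/400 ≈ 0.822500

1 1 489/500
2 2 9337/10000
3 3 9023/10000
4 4 4499/5000
5 5 1077/1250
6 6 8279/10000
7 7 329/400
DF(4y) = 4499/5000 ≈ 0.899800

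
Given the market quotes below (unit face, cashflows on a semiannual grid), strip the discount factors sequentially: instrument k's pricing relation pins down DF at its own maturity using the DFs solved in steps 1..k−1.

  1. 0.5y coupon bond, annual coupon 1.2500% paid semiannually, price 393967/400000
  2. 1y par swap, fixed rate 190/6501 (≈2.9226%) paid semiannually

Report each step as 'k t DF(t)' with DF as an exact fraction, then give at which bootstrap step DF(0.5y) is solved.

step 1 [0.5y] bond c/2=1/160: DF=(393967/400000 − 1/160·(0))/(1+1/160) = 2447/2500 ≈ 0.978800
step 2 [1y] swap r/2=95/6501: DF=(1 − 95/6501·(0.978800))/(1+95/6501) = 1943/2000 ≈ 0.971500

1 1/2 2447/2500
2 1 1943/2000
DF(0.5y) is solved at step 1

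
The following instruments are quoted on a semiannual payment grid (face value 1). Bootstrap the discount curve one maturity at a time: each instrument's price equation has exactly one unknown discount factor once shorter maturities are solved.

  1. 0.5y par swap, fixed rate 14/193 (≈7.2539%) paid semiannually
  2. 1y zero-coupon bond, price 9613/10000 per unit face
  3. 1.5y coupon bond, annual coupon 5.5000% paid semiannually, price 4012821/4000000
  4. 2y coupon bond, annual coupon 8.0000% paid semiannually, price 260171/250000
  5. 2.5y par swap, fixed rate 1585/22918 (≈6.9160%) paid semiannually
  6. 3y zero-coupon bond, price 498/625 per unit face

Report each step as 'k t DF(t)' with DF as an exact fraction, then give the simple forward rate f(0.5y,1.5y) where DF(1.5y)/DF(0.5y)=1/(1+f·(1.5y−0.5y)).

step 1 [0.5y] swap r/2=7/193: DF=(1 − 7/193·(0))/(1+7/193) = 193/200 ≈ 0.965000
step 2 [1y] zero: DF = P = 9613/10000 ≈ 0.961300
step 3 [1.5y] bond c/2=11/400: DF=(4012821/4000000 − 11/400·(0.965000+0.961300))/(1+11/400) = 578/625 ≈ 0.924800
step 4 [2y] bond c/2=1/25: DF=(260171/250000 − 1/25·(0.965000+0.961300+0.924800))/(1+1/25) = 891/1000 ≈ 0.891000
step 5 [2.5y] swap r/2=1585/45836: DF=(1 − 1585/45836·(0.965000+0.961300+0.924800+0.891000))/(1+1585/45836) = 1683/2000 ≈ 0.841500
step 6 [3y] zero: DF = P = 498/625 ≈ 0.796800

1 1/2 193/200
2 1 9613/10000
3 3/2 578/625
4 2 891/1000
5 5/2 1683/2000
6 3 498/625
f(0.5y,1.5y) = ((193/200)/(578/625) − 1)/(1) = 201/4624 ≈ 4.3469%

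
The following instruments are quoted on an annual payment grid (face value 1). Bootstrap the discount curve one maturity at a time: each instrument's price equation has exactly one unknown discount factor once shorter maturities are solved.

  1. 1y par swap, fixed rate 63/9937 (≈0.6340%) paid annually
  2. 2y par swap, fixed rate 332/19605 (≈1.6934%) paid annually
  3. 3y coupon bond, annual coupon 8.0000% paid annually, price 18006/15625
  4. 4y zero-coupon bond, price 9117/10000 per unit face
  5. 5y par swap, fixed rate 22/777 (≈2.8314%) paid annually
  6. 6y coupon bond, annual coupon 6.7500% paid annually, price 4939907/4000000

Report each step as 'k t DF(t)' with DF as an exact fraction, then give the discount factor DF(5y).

step 1 [1y] swap r/1=63/9937: DF=(1 − 63/9937·(0))/(1+63/9937) = 9937/10000 ≈ 0.993700
step 2 [2y] swap r/1=332/19605: DF=(1 − 332/19605·(0.993700))/(1+332/19605) = 2417/2500 ≈ 0.966800
step 3 [3y] bond c/1=2/25: DF=(18006/15625 − 2/25·(0.993700+0.966800))/(1+2/25) = 4609/5000 ≈ 0.921800
step 4 [4y] zero: DF = P = 9117/10000 ≈ 0.911700
step 5 [5y] swap r/1=22/777: DF=(1 − 22/777·(0.993700+0.966800+0.921800+0.911700))/(1+22/777) = 217/250 ≈ 0.868000
step 6 [6y] bond c/1=27/400: DF=(4939907/4000000 − 27/400·(0.993700+0.966800+0.921800+0.911700+0.868000))/(1+27/400) = 8621/10000 ≈ 0.862100

1 1 9937/10000
2 2 2417/2500
3 3 4609/5000
4 4 9117/10000
5 5 217/250
6 6 8621/10000
DF(5y) = 217/250 ≈ 0.868000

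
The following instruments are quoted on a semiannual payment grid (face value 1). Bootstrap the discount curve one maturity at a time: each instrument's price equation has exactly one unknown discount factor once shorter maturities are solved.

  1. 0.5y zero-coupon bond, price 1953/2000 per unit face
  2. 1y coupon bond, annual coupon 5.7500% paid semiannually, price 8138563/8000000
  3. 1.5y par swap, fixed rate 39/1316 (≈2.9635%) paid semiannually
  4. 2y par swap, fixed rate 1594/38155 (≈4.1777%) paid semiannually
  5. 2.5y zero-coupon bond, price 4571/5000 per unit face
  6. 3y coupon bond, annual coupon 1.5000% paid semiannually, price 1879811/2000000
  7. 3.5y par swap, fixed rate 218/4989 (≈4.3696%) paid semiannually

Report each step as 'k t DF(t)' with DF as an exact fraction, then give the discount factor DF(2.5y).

1 1/2 1953/2000
2 1 601/625
3 3/2 9571/10000
4 2 9203/10000
5 5/2 4571/5000
6 3 8977/10000
7 7/2 8583/10000
DF(2.5y) = 4571/5000 ≈ 0.914200

step 1 [0.5y] zero: DF = P = 1953/2000 ≈ 0.976500
step 2 [1y] bond c/2=23/800: DF=(8138563/8000000 − 23/800·(0.976500))/(1+23/800) = 601/625 ≈ 0.961600
step 3 [1.5y] swap r/2=39/2632: DF=(1 − 39/2632·(0.976500+0.961600))/(1+39/2632) = 9571/10000 ≈ 0.957100
step 4 [2y] swap r/2=797/38155: DF=(1 − 797/38155·(0.976500+0.961600+0.957100))/(1+797/38155) = 9203/10000 ≈ 0.920300
step 5 [2.5y] zero: DF = P = 4571/5000 ≈ 0.914200
step 6 [3y] bond c/2=3/400: DF=(1879811/2000000 − 3/400·(0.976500+0.961600+0.957100+0.920300+0.914200))/(1+3/400) = 8977/10000 ≈ 0.897700
step 7 [3.5y] swap r/2=109/4989: DF=(1 − 109/4989·(0.976500+0.961600+0.957100+0.920300+0.914200+0.897700))/(1+109/4989) = 8583/10000 ≈ 0.858300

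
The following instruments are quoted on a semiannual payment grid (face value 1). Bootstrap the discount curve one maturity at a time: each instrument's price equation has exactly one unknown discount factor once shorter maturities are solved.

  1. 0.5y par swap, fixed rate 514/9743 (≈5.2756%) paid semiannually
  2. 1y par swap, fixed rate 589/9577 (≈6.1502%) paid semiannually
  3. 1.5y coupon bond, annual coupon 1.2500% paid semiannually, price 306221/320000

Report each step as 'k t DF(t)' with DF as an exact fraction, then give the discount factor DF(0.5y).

1 1/2 9743/10000
2 1 9411/10000
3 3/2 9391/10000
DF(0.5y) = 9743/10000 ≈ 0.974300

step 1 [0.5y] swap r/2=257/9743: DF=(1 − 257/9743·(0))/(1+257/9743) = 9743/10000 ≈ 0.974300
step 2 [1y] swap r/2=589/19154: DF=(1 − 589/19154·(0.974300))/(1+589/19154) = 9411/10000 ≈ 0.941100
step 3 [1.5y] bond c/2=1/160: DF=(306221/320000 − 1/160·(0.974300+0.941100))/(1+1/160) = 9391/10000 ≈ 0.939100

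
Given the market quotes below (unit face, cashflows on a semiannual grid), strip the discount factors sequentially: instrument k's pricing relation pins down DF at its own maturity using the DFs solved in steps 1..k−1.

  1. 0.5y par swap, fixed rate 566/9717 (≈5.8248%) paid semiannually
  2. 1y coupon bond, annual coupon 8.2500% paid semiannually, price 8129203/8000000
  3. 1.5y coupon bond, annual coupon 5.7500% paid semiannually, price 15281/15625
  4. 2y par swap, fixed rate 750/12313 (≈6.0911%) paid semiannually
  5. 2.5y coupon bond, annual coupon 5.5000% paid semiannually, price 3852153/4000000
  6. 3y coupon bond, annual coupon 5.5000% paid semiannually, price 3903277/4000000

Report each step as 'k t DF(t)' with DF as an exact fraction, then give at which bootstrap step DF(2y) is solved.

step 1 [0.5y] swap r/2=283/9717: DF=(1 − 283/9717·(0))/(1+283/9717) = 9717/10000 ≈ 0.971700
step 2 [1y] bond c/2=33/800: DF=(8129203/8000000 − 33/800·(0.971700))/(1+33/800) = 4687/5000 ≈ 0.937400
step 3 [1.5y] bond c/2=23/800: DF=(15281/15625 − 23/800·(0.971700+0.937400))/(1+23/800) = 8973/10000 ≈ 0.897300
step 4 [2y] swap r/2=375/12313: DF=(1 − 375/12313·(0.971700+0.937400+0.897300))/(1+375/12313) = 71/80 ≈ 0.887500
step 5 [2.5y] bond c/2=11/400: DF=(3852153/4000000 − 11/400·(0.971700+0.937400+0.897300+0.887500))/(1+11/400) = 524/625 ≈ 0.838400
step 6 [3y] bond c/2=11/400: DF=(3903277/4000000 − 11/400·(0.971700+0.937400+0.897300+0.887500+0.838400))/(1+11/400) = 2071/2500 ≈ 0.828400

1 1/2 9717/10000
2 1 4687/5000
3 3/2 8973/10000
4 2 71/80
5 5/2 524/625
6 3 2071/2500
DF(2y) is solved at step 4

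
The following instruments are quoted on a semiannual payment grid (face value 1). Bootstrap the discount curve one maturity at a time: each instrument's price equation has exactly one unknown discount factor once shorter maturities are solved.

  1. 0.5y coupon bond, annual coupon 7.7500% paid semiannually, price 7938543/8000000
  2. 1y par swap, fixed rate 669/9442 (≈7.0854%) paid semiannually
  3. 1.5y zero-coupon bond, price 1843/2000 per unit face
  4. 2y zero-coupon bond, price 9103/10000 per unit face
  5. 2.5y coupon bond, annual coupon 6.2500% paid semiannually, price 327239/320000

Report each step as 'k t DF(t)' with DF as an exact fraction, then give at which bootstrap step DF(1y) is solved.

1 1/2 9553/10000
2 1 9331/10000
3 3/2 1843/2000
4 2 9103/10000
5 5/2 8789/10000
DF(1y) is solved at step 2

step 1 [0.5y] bond c/2=31/800: DF=(7938543/8000000 − 31/800·(0))/(1+31/800) = 9553/10000 ≈ 0.955300
step 2 [1y] swap r/2=669/18884: DF=(1 − 669/18884·(0.955300))/(1+669/18884) = 9331/10000 ≈ 0.933100
step 3 [1.5y] zero: DF = P = 1843/2000 ≈ 0.921500
step 4 [2y] zero: DF = P = 9103/10000 ≈ 0.910300
step 5 [2.5y] bond c/2=1/32: DF=(327239/320000 − 1/32·(0.955300+0.933100+0.921500+0.910300))/(1+1/32) = 8789/10000 ≈ 0.878900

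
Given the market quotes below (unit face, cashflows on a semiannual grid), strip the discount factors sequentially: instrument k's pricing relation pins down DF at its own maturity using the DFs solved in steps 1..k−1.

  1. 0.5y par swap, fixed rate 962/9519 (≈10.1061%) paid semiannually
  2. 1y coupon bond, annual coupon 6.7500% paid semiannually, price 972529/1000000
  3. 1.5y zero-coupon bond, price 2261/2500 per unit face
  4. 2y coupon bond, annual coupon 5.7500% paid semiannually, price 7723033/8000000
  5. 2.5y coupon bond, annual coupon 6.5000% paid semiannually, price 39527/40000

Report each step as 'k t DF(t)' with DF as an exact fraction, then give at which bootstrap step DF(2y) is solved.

step 1 [0.5y] swap r/2=481/9519: DF=(1 − 481/9519·(0))/(1+481/9519) = 9519/10000 ≈ 0.951900
step 2 [1y] bond c/2=27/800: DF=(972529/1000000 − 27/800·(0.951900))/(1+27/800) = 9097/10000 ≈ 0.909700
step 3 [1.5y] zero: DF = P = 2261/2500 ≈ 0.904400
step 4 [2y] bond c/2=23/800: DF=(7723033/8000000 − 23/800·(0.951900+0.909700+0.904400))/(1+23/800) = 8611/10000 ≈ 0.861100
step 5 [2.5y] bond c/2=13/400: DF=(39527/40000 − 13/400·(0.951900+0.909700+0.904400+0.861100))/(1+13/400) = 8429/10000 ≈ 0.842900

1 1/2 9519/10000
2 1 9097/10000
3 3/2 2261/2500
4 2 8611/10000
5 5/2 8429/10000
DF(2y) is solved at step 4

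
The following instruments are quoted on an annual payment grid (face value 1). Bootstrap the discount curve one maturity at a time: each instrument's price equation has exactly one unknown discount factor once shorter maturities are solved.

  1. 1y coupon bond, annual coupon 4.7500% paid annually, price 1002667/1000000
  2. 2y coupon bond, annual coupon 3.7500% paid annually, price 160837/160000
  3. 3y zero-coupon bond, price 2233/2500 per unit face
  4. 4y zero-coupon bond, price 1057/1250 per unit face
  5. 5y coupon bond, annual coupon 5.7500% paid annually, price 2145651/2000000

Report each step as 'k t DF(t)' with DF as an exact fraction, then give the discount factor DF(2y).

step 1 [1y] bond c/1=19/400: DF=(1002667/1000000 − 19/400·(0))/(1+19/400) = 2393/2500 ≈ 0.957200
step 2 [2y] bond c/1=3/80: DF=(160837/160000 − 3/80·(0.957200))/(1+3/80) = 9343/10000 ≈ 0.934300
step 3 [3y] zero: DF = P = 2233/2500 ≈ 0.893200
step 4 [4y] zero: DF = P = 1057/1250 ≈ 0.845600
step 5 [5y] bond c/1=23/400: DF=(2145651/2000000 − 23/400·(0.957200+0.934300+0.893200+0.845600))/(1+23/400) = 8171/10000 ≈ 0.817100

1 1 2393/2500
2 2 9343/10000
3 3 2233/2500
4 4 1057/1250
5 5 8171/10000
DF(2y) = 9343/10000 ≈ 0.934300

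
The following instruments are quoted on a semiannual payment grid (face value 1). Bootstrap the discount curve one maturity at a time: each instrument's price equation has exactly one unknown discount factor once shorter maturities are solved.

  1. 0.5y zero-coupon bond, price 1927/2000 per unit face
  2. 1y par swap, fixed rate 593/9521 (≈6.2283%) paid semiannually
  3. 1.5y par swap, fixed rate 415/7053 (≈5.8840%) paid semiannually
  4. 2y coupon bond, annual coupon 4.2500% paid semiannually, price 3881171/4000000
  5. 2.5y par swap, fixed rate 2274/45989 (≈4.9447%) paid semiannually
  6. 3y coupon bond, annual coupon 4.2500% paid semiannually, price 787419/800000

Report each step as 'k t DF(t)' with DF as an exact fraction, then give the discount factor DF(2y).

1 1/2 1927/2000
2 1 9407/10000
3 3/2 917/1000
4 2 4457/5000
5 5/2 8863/10000
6 3 8681/10000
DF(2y) = 4457/5000 ≈ 0.891400

step 1 [0.5y] zero: DF = P = 1927/2000 ≈ 0.963500
step 2 [1y] swap r/2=593/19042: DF=(1 − 593/19042·(0.963500))/(1+593/19042) = 9407/10000 ≈ 0.940700
step 3 [1.5y] swap r/2=415/14106: DF=(1 − 415/14106·(0.963500+0.940700))/(1+415/14106) = 917/1000 ≈ 0.917000
step 4 [2y] bond c/2=17/800: DF=(3881171/4000000 − 17/800·(0.963500+0.940700+0.917000))/(1+17/800) = 4457/5000 ≈ 0.891400
step 5 [2.5y] swap r/2=1137/45989: DF=(1 − 1137/45989·(0.963500+0.940700+0.917000+0.891400))/(1+1137/45989) = 8863/10000 ≈ 0.886300
step 6 [3y] bond c/2=17/800: DF=(787419/800000 − 17/800·(0.963500+0.940700+0.917000+0.891400+0.886300))/(1+17/800) = 8681/10000 ≈ 0.868100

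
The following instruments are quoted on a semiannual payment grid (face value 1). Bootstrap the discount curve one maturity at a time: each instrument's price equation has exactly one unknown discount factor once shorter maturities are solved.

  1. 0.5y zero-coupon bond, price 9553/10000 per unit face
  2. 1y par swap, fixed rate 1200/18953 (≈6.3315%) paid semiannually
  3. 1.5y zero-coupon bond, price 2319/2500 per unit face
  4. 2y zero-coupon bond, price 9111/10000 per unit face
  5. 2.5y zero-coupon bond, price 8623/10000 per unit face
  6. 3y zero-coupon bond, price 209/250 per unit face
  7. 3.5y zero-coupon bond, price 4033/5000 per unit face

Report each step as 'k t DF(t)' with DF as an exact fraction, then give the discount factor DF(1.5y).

step 1 [0.5y] zero: DF = P = 9553/10000 ≈ 0.955300
step 2 [1y] swap r/2=600/18953: DF=(1 − 600/18953·(0.955300))/(1+600/18953) = 47/50 ≈ 0.940000
step 3 [1.5y] zero: DF = P = 2319/2500 ≈ 0.927600
step 4 [2y] zero: DF = P = 9111/10000 ≈ 0.911100
step 5 [2.5y] zero: DF = P = 8623/10000 ≈ 0.862300
step 6 [3y] zero: DF = P = 209/250 ≈ 0.836000
step 7 [3.5y] zero: DF = P = 4033/5000 ≈ 0.806600

1 1/2 9553/10000
2 1 47/50
3 3/2 2319/2500
4 2 9111/10000
5 5/2 8623/10000
6 3 209/250
7 7/2 4033/5000
DF(1.5y) = 2319/2500 ≈ 0.927600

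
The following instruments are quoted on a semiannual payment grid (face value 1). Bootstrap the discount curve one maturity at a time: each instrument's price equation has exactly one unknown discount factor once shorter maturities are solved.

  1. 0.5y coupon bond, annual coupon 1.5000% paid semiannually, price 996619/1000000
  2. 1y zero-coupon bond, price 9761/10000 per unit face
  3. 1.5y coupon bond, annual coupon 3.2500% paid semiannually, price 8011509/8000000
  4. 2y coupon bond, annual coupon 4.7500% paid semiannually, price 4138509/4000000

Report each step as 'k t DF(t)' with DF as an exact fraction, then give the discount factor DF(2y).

1 1/2 2473/2500
2 1 9761/10000
3 3/2 477/500
4 2 9429/10000
DF(2y) = 9429/10000 ≈ 0.942900

step 1 [0.5y] bond c/2=3/400: DF=(996619/1000000 − 3/400·(0))/(1+3/400) = 2473/2500 ≈ 0.989200
step 2 [1y] zero: DF = P = 9761/10000 ≈ 0.976100
step 3 [1.5y] bond c/2=13/800: DF=(8011509/8000000 − 13/800·(0.989200+0.976100))/(1+13/800) = 477/500 ≈ 0.954000
step 4 [2y] bond c/2=19/800: DF=(4138509/4000000 − 19/800·(0.989200+0.976100+0.954000))/(1+19/800) = 9429/10000 ≈ 0.942900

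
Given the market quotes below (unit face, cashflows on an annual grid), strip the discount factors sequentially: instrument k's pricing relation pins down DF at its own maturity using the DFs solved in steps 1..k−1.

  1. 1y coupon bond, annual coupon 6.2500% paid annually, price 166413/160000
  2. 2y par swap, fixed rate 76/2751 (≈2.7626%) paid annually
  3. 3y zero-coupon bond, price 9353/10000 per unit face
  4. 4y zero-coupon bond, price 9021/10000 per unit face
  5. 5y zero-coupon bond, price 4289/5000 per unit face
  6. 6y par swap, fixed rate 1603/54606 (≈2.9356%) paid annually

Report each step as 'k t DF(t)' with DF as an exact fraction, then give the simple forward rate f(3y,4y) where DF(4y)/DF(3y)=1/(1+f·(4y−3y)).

1 1 9789/10000
2 2 2367/2500
3 3 9353/10000
4 4 9021/10000
5 5 4289/5000
6 6 8397/10000
f(3y,4y) = ((9353/10000)/(9021/10000) − 1)/(1) = 332/9021 ≈ 3.6803%

step 1 [1y] bond c/1=1/16: DF=(166413/160000 − 1/16·(0))/(1+1/16) = 9789/10000 ≈ 0.978900
step 2 [2y] swap r/1=76/2751: DF=(1 − 76/2751·(0.978900))/(1+76/2751) = 2367/2500 ≈ 0.946800
step 3 [3y] zero: DF = P = 9353/10000 ≈ 0.935300
step 4 [4y] zero: DF = P = 9021/10000 ≈ 0.902100
step 5 [5y] zero: DF = P = 4289/5000 ≈ 0.857800
step 6 [6y] swap r/1=1603/54606: DF=(1 − 1603/54606·(0.978900+0.946800+0.935300+0.902100+0.857800))/(1+1603/54606) = 8397/10000 ≈ 0.839700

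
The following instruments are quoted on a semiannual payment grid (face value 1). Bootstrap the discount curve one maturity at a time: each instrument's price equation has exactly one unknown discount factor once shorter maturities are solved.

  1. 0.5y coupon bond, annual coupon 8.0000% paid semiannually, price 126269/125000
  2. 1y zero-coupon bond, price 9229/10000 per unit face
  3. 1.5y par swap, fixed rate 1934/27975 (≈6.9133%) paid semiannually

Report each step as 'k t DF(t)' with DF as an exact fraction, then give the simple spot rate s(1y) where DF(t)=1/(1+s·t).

step 1 [0.5y] bond c/2=1/25: DF=(126269/125000 − 1/25·(0))/(1+1/25) = 9713/10000 ≈ 0.971300
step 2 [1y] zero: DF = P = 9229/10000 ≈ 0.922900
step 3 [1.5y] swap r/2=967/27975: DF=(1 − 967/27975·(0.971300+0.922900))/(1+967/27975) = 9033/10000 ≈ 0.903300

1 1/2 9713/10000
2 1 9229/10000
3 3/2 9033/10000
s(1y) = (1/(9229/10000) − 1)/(1) = 771/9229 ≈ 8.3541%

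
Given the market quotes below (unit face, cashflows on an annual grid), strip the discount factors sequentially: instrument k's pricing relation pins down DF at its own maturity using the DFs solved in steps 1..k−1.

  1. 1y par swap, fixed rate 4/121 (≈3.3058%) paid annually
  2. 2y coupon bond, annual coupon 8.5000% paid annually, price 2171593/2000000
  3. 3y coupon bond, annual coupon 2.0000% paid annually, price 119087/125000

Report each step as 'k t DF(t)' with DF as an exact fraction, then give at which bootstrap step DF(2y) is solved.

step 1 [1y] swap r/1=4/121: DF=(1 − 4/121·(0))/(1+4/121) = 121/125 ≈ 0.968000
step 2 [2y] bond c/1=17/200: DF=(2171593/2000000 − 17/200·(0.968000))/(1+17/200) = 9249/10000 ≈ 0.924900
step 3 [3y] bond c/1=1/50: DF=(119087/125000 − 1/50·(0.968000+0.924900))/(1+1/50) = 8969/10000 ≈ 0.896900

1 1 121/125
2 2 9249/10000
3 3 8969/10000
DF(2y) is solved at step 2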